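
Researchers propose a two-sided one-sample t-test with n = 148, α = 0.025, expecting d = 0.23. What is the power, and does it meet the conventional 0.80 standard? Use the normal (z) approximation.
Power ≈ 0.71; the study is underpowered (power < 0.80)

Power calculation (one-sample t-test, normal approximation):
z_β = d · √n - z_{α/2}
z_β = 0.23 · √148 - 2.241
z_β = 0.23 · 12.166 - 2.241
z_β = 0.557

Power = Φ(z_β) = Φ(0.557) ≈ 0.711

Effect size d = 0.23 is small by Cohen's convention (0.2/0.5/0.8).

Threshold: power ≥ 0.80 is conventionally adequate.
Power ≈ 0.71 → the study is underpowered (power < 0.80).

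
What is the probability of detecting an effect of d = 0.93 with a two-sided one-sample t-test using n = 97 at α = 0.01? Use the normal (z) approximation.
Power ≈ 1.00

Power calculation (one-sample t-test, normal approximation):
z_β = d · √n - z_{α/2}
z_β = 0.93 · √97 - 2.576
z_β = 0.93 · 9.849 - 2.576
z_β = 6.584

Power = Φ(z_β) = Φ(6.584) ≈ 1.000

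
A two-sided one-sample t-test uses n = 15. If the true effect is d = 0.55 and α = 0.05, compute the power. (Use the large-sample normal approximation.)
Power ≈ 0.57

Power calculation (one-sample t-test, normal approximation):
z_β = d · √n - z_{α/2}
z_β = 0.55 · √15 - 1.960
z_β = 0.55 · 3.873 - 1.960
z_β = 0.170

Power = Φ(z_β) = Φ(0.170) ≈ 0.568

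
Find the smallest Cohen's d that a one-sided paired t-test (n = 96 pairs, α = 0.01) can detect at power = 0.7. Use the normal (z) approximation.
d ≈ 0.29

Minimum detectable effect (paired t-test, normal approximation):
d = (z_α + z_β) / √n
d = (2.326 + 0.524) / √96
d = 2.851 / 9.798
d ≈ 0.29

By Cohen's convention (0.2 small / 0.5 medium / 0.8 large): small effect.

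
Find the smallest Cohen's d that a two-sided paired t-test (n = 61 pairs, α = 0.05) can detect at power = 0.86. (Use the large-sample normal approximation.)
d ≈ 0.39

Minimum detectable effect (paired t-test, normal approximation):
d = (z_{α/2} + z_β) / √n
d = (1.960 + 1.080) / √61
d = 3.040 / 7.810
d ≈ 0.39

By Cohen's convention (0.2 small / 0.5 medium / 0.8 large): small effect.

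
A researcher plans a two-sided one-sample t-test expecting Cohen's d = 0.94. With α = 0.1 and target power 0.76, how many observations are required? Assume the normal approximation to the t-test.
n = 7

Sample size formula (one-sample t-test, normal approximation):
n = ((z_{α/2} + z_β) / d)²

z_{α/2} = 1.645 (for α = 0.1, two-sided)
z_β = 0.706 (for power = 0.76)
d = 0.94

n = ((1.645 + 0.706) / 0.94)²
n = (2.501)²
n ≈ 6.26
Round up to the next whole number: n = 7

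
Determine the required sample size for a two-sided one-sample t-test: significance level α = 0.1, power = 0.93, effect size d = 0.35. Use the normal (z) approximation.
n = 80

Sample size formula (one-sample t-test, normal approximation):
n = ((z_{α/2} + z_β) / d)²

z_{α/2} = 1.645 (for α = 0.1, two-sided)
z_β = 1.476 (for power = 0.93)
d = 0.35

n = ((1.645 + 1.476) / 0.35)²
n = (8.917)²
n ≈ 79.51
Round up to the next whole number: n = 80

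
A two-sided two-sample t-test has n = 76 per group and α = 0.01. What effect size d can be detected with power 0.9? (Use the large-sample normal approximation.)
d ≈ 0.63

Minimum detectable effect (two-sample t-test, normal approximation):
d = (z_{α/2} + z_β) / √(n/2)
d = (2.576 + 1.282) / √(76/2)
d = 3.857 / 6.164
d ≈ 0.63

By Cohen's convention (0.2 small / 0.5 medium / 0.8 large): medium effect.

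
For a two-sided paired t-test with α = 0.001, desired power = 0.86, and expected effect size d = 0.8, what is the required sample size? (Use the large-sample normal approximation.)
n = 30 pairs

Sample size formula (paired t-test, normal approximation):
n = ((z_{α/2} + z_β) / d)²

z_{α/2} = 3.291 (for α = 0.001, two-sided)
z_β = 1.080 (for power = 0.86)
d = 0.8

n = ((3.291 + 1.080) / 0.8)²
n = (5.464)²
n ≈ 29.86
Round up to the next whole number: n = 30 pairs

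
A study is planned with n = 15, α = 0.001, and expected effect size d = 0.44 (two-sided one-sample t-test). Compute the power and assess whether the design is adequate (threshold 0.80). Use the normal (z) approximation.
Power ≈ 0.06; the study is underpowered (power < 0.80)

Power calculation (one-sample t-test, normal approximation):
z_β = d · √n - z_{α/2}
z_β = 0.44 · √15 - 3.291
z_β = 0.44 · 3.873 - 3.291
z_β = -1.586

Power = Φ(z_β) = Φ(-1.586) ≈ 0.056

Effect size d = 0.44 is small by Cohen's convention (0.2/0.5/0.8).

Threshold: power ≥ 0.80 is conventionally adequate.
Power ≈ 0.06 → the study is underpowered (power < 0.80).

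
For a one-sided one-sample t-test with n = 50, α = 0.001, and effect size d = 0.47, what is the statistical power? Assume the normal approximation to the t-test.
Power ≈ 0.59

Power calculation (one-sample t-test, normal approximation):
z_β = d · √n - z_α
z_β = 0.47 · √50 - 3.090
z_β = 0.47 · 7.071 - 3.090
z_β = 0.233

Power = Φ(z_β) = Φ(0.233) ≈ 0.592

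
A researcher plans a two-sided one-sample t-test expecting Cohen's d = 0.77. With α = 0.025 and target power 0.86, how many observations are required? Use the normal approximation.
n = 19

Sample size formula (one-sample t-test, normal approximation):
n = ((z_{α/2} + z_β) / d)²

z_{α/2} = 2.241 (for α = 0.025, two-sided)
z_β = 1.080 (for power = 0.86)
d = 0.77

n = ((2.241 + 1.080) / 0.77)²
n = (4.313)²
n ≈ 18.60
Round up to the next whole number: n = 19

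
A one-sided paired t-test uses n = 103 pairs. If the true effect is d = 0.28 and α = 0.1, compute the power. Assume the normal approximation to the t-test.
Power ≈ 0.94

Power calculation (paired t-test, normal approximation):
z_β = d · √n - z_α
z_β = 0.28 · √103 - 1.282
z_β = 0.28 · 10.149 - 1.282
z_β = 1.560

Power = Φ(z_β) = Φ(1.560) ≈ 0.941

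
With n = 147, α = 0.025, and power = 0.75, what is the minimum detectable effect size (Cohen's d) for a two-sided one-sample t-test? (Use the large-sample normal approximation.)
d ≈ 0.24

Minimum detectable effect (one-sample t-test, normal approximation):
d = (z_{α/2} + z_β) / √n
d = (2.241 + 0.674) / √147
d = 2.916 / 12.124
d ≈ 0.24

By Cohen's convention (0.2 small / 0.5 medium / 0.8 large): small effect.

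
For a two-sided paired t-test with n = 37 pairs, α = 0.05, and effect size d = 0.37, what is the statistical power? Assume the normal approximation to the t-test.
Power ≈ 0.61

Power calculation (paired t-test, normal approximation):
z_β = d · √n - z_{α/2}
z_β = 0.37 · √37 - 1.960
z_β = 0.37 · 6.083 - 1.960
z_β = 0.291

Power = Φ(z_β) = Φ(0.291) ≈ 0.614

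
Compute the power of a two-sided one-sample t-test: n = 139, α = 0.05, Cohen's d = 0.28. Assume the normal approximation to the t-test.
Power ≈ 0.91

Power calculation (one-sample t-test, normal approximation):
z_β = d · √n - z_{α/2}
z_β = 0.28 · √139 - 1.960
z_β = 0.28 · 11.790 - 1.960
z_β = 1.341

Power = Φ(z_β) = Φ(1.341) ≈ 0.910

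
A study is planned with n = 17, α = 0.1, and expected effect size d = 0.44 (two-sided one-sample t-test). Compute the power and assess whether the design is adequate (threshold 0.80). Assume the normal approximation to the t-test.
Power ≈ 0.57; the study is underpowered (power < 0.80)

Power calculation (one-sample t-test, normal approximation):
z_β = d · √n - z_{α/2}
z_β = 0.44 · √17 - 1.645
z_β = 0.44 · 4.123 - 1.645
z_β = 0.169

Power = Φ(z_β) = Φ(0.169) ≈ 0.567

Effect size d = 0.44 is small by Cohen's convention (0.2/0.5/0.8).

Threshold: power ≥ 0.80 is conventionally adequate.
Power ≈ 0.57 → the study is underpowered (power < 0.80).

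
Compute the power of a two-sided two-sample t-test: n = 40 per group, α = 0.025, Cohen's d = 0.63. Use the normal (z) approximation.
Power ≈ 0.72

Power calculation (two-sample t-test, normal approximation):
z_β = d · √(n/2) - z_{α/2}
z_β = 0.63 · √(40/2) - 2.241
z_β = 0.63 · 4.472 - 2.241
z_β = 0.576

Power = Φ(z_β) = Φ(0.576) ≈ 0.718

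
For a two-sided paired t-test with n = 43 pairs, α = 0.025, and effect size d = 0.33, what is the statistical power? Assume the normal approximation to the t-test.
Power ≈ 0.47

Power calculation (paired t-test, normal approximation):
z_β = d · √n - z_{α/2}
z_β = 0.33 · √43 - 2.241
z_β = 0.33 · 6.557 - 2.241
z_β = -0.077

Power = Φ(z_β) = Φ(-0.077) ≈ 0.469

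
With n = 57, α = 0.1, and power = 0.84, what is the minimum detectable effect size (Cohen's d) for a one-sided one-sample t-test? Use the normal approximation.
d ≈ 0.30

Minimum detectable effect (one-sample t-test, normal approximation):
d = (z_α + z_β) / √n
d = (1.282 + 0.994) / √57
d = 2.276 / 7.550
d ≈ 0.30

By Cohen's convention (0.2 small / 0.5 medium / 0.8 large): small effect.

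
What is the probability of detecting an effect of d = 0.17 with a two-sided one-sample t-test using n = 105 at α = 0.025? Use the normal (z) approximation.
Power ≈ 0.31

Power calculation (one-sample t-test, normal approximation):
z_β = d · √n - z_{α/2}
z_β = 0.17 · √105 - 2.241
z_β = 0.17 · 10.247 - 2.241
z_β = -0.499

Power = Φ(z_β) = Φ(-0.499) ≈ 0.309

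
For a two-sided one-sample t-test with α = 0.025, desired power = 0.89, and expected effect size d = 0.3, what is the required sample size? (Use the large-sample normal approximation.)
n = 134

Sample size formula (one-sample t-test, normal approximation):
n = ((z_{α/2} + z_β) / d)²

z_{α/2} = 2.241 (for α = 0.025, two-sided)
z_β = 1.227 (for power = 0.89)
d = 0.3

n = ((2.241 + 1.227) / 0.3)²
n = (11.560)²
n ≈ 133.63
Round up to the next whole number: n = 134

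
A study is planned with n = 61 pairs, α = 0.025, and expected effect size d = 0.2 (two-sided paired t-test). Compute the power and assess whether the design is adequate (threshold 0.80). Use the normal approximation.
Power ≈ 0.25; the study is underpowered (power < 0.80)

Power calculation (paired t-test, normal approximation):
z_β = d · √n - z_{α/2}
z_β = 0.2 · √61 - 2.241
z_β = 0.2 · 7.810 - 2.241
z_β = -0.679

Power = Φ(z_β) = Φ(-0.679) ≈ 0.248

Effect size d = 0.2 is small by Cohen's convention (0.2/0.5/0.8).

Threshold: power ≥ 0.80 is conventionally adequate.
Power ≈ 0.25 → the study is underpowered (power < 0.80).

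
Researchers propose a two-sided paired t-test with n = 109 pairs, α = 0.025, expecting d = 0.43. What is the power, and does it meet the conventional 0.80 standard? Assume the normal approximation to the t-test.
Power ≈ 0.99; the study is adequately powered (power ≥ 0.80)

Power calculation (paired t-test, normal approximation):
z_β = d · √n - z_{α/2}
z_β = 0.43 · √109 - 2.241
z_β = 0.43 · 10.440 - 2.241
z_β = 2.248

Power = Φ(z_β) = Φ(2.248) ≈ 0.988

Effect size d = 0.43 is small by Cohen's convention (0.2/0.5/0.8).

Threshold: power ≥ 0.80 is conventionally adequate.
Power ≈ 0.99 → the study is adequately powered (power ≥ 0.80).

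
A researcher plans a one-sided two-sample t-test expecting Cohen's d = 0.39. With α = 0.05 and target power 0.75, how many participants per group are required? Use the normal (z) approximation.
n = 71 per group

Sample size formula (two-sample t-test, normal approximation):
n = 2 · ((z_α + z_β) / d)²

z_α = 1.645 (for α = 0.05, one-sided)
z_β = 0.674 (for power = 0.75)
d = 0.39

n = 2 · ((1.645 + 0.674) / 0.39)²
n = 2 · (5.946)²
n ≈ 70.71
Round up to the next whole number: n = 71 per group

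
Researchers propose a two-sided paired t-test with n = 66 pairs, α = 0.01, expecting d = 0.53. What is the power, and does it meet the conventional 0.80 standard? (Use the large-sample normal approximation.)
Power ≈ 0.96; the study is adequately powered (power ≥ 0.80)

Power calculation (paired t-test, normal approximation):
z_β = d · √n - z_{α/2}
z_β = 0.53 · √66 - 2.576
z_β = 0.53 · 8.124 - 2.576
z_β = 1.730

Power = Φ(z_β) = Φ(1.730) ≈ 0.958

Effect size d = 0.53 is medium by Cohen's convention (0.2/0.5/0.8).

Threshold: power ≥ 0.80 is conventionally adequate.
Power ≈ 0.96 → the study is adequately powered (power ≥ 0.80).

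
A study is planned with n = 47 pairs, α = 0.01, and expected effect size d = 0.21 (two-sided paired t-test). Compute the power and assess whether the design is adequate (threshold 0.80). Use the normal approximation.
Power ≈ 0.13; the study is underpowered (power < 0.80)

Power calculation (paired t-test, normal approximation):
z_β = d · √n - z_{α/2}
z_β = 0.21 · √47 - 2.576
z_β = 0.21 · 6.856 - 2.576
z_β = -1.136

Power = Φ(z_β) = Φ(-1.136) ≈ 0.128

Effect size d = 0.21 is small by Cohen's convention (0.2/0.5/0.8).

Threshold: power ≥ 0.80 is conventionally adequate.
Power ≈ 0.13 → the study is underpowered (power < 0.80).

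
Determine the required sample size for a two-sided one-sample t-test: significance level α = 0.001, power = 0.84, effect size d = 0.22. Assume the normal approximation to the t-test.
n = 380

Sample size formula (one-sample t-test, normal approximation):
n = ((z_{α/2} + z_β) / d)²

z_{α/2} = 3.291 (for α = 0.001, two-sided)
z_β = 0.994 (for power = 0.84)
d = 0.22

n = ((3.291 + 0.994) / 0.22)²
n = (19.477)²
n ≈ 379.35
Round up to the next whole number: n = 380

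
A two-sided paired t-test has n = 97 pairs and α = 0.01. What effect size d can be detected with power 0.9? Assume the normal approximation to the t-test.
d ≈ 0.39

Minimum detectable effect (paired t-test, normal approximation):
d = (z_{α/2} + z_β) / √n
d = (2.576 + 1.282) / √97
d = 3.857 / 9.849
d ≈ 0.39

By Cohen's convention (0.2 small / 0.5 medium / 0.8 large): small effect.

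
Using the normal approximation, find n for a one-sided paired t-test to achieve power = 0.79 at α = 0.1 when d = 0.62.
n = 12 pairs

Sample size formula (paired t-test, normal approximation):
n = ((z_α + z_β) / d)²

z_α = 1.282 (for α = 0.1, one-sided)
z_β = 0.806 (for power = 0.79)
d = 0.62

n = ((1.282 + 0.806) / 0.62)²
n = (3.368)²
n ≈ 11.34
Round up to the next whole number: n = 12 pairs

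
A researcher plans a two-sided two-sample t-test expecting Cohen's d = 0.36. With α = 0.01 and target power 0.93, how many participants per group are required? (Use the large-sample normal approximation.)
n = 254 per group

Sample size formula (two-sample t-test, normal approximation):
n = 2 · ((z_{α/2} + z_β) / d)²

z_{α/2} = 2.576 (for α = 0.01, two-sided)
z_β = 1.476 (for power = 0.93)
d = 0.36

n = 2 · ((2.576 + 1.476) / 0.36)²
n = 2 · (11.256)²
n ≈ 253.40
Round up to the next whole number: n = 254 per group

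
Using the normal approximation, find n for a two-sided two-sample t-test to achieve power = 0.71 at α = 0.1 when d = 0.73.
n = 19 per group

Sample size formula (two-sample t-test, normal approximation):
n = 2 · ((z_{α/2} + z_β) / d)²

z_{α/2} = 1.645 (for α = 0.1, two-sided)
z_β = 0.553 (for power = 0.71)
d = 0.73

n = 2 · ((1.645 + 0.553) / 0.73)²
n = 2 · (3.011)²
n ≈ 18.13
Round up to the next whole number: n = 19 per group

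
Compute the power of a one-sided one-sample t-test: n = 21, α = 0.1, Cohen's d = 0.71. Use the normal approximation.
Power ≈ 0.98

Power calculation (one-sample t-test, normal approximation):
z_β = d · √n - z_α
z_β = 0.71 · √21 - 1.282
z_β = 0.71 · 4.583 - 1.282
z_β = 1.972

Power = Φ(z_β) = Φ(1.972) ≈ 0.976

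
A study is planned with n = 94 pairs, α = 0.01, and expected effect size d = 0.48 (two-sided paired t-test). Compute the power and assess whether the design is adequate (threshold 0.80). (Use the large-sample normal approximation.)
Power ≈ 0.98; the study is adequately powered (power ≥ 0.80)

Power calculation (paired t-test, normal approximation):
z_β = d · √n - z_{α/2}
z_β = 0.48 · √94 - 2.576
z_β = 0.48 · 9.695 - 2.576
z_β = 2.078

Power = Φ(z_β) = Φ(2.078) ≈ 0.981

Effect size d = 0.48 is small by Cohen's convention (0.2/0.5/0.8).

Threshold: power ≥ 0.80 is conventionally adequate.
Power ≈ 0.98 → the study is adequately powered (power ≥ 0.80).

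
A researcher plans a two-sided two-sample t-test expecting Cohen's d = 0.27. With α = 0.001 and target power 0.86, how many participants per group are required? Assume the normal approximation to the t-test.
n = 525 per group

Sample size formula (two-sample t-test, normal approximation):
n = 2 · ((z_{α/2} + z_β) / d)²

z_{α/2} = 3.291 (for α = 0.001, two-sided)
z_β = 1.080 (for power = 0.86)
d = 0.27

n = 2 · ((3.291 + 1.080) / 0.27)²
n = 2 · (16.189)²
n ≈ 524.17
Round up to the next whole number: n = 525 per group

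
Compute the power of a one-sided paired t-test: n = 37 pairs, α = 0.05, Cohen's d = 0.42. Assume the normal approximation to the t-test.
Power ≈ 0.82

Power calculation (paired t-test, normal approximation):
z_β = d · √n - z_α
z_β = 0.42 · √37 - 1.645
z_β = 0.42 · 6.083 - 1.645
z_β = 0.910

Power = Φ(z_β) = Φ(0.910) ≈ 0.819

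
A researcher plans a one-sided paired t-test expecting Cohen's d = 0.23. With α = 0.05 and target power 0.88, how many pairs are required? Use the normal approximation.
n = 151 pairs

Sample size formula (paired t-test, normal approximation):
n = ((z_α + z_β) / d)²

z_α = 1.645 (for α = 0.05, one-sided)
z_β = 1.175 (for power = 0.88)
d = 0.23

n = ((1.645 + 1.175) / 0.23)²
n = (12.261)²
n ≈ 150.33
Round up to the next whole number: n = 151 pairs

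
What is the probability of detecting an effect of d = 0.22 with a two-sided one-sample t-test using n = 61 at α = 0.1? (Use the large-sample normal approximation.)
Power ≈ 0.53

Power calculation (one-sample t-test, normal approximation):
z_β = d · √n - z_{α/2}
z_β = 0.22 · √61 - 1.645
z_β = 0.22 · 7.810 - 1.645
z_β = 0.073

Power = Φ(z_β) = Φ(0.073) ≈ 0.529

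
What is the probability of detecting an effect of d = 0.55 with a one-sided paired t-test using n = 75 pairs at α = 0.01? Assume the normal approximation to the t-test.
Power ≈ 0.99

Power calculation (paired t-test, normal approximation):
z_β = d · √n - z_α
z_β = 0.55 · √75 - 2.326
z_β = 0.55 · 8.660 - 2.326
z_β = 2.437

Power = Φ(z_β) = Φ(2.437) ≈ 0.993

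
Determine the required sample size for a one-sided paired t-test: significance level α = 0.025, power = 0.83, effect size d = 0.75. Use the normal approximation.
n = 16 pairs

Sample size formula (paired t-test, normal approximation):
n = ((z_α + z_β) / d)²

z_α = 1.960 (for α = 0.025, one-sided)
z_β = 0.954 (for power = 0.83)
d = 0.75

n = ((1.960 + 0.954) / 0.75)²
n = (3.885)²
n ≈ 15.09
Round up to the next whole number: n = 16 pairs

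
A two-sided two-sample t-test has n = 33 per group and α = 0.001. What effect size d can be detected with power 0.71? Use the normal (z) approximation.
d ≈ 0.95

Minimum detectable effect (two-sample t-test, normal approximation):
d = (z_{α/2} + z_β) / √(n/2)
d = (3.291 + 0.553) / √(33/2)
d = 3.844 / 4.062
d ≈ 0.95

By Cohen's convention (0.2 small / 0.5 medium / 0.8 large): large effect.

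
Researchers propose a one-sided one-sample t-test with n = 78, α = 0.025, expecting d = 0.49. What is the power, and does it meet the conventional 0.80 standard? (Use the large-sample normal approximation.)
Power ≈ 0.99; the study is adequately powered (power ≥ 0.80)

Power calculation (one-sample t-test, normal approximation):
z_β = d · √n - z_α
z_β = 0.49 · √78 - 1.960
z_β = 0.49 · 8.832 - 1.960
z_β = 2.368

Power = Φ(z_β) = Φ(2.368) ≈ 0.991

Effect size d = 0.49 is small by Cohen's convention (0.2/0.5/0.8).

Threshold: power ≥ 0.80 is conventionally adequate.
Power ≈ 0.99 → the study is adequately powered (power ≥ 0.80).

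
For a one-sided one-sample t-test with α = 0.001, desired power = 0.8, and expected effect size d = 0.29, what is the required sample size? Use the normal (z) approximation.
n = 184

Sample size formula (one-sample t-test, normal approximation):
n = ((z_α + z_β) / d)²

z_α = 3.090 (for α = 0.001, one-sided)
z_β = 0.842 (for power = 0.8)
d = 0.29

n = ((3.090 + 0.842) / 0.29)²
n = (13.559)²
n ≈ 183.85
Round up to the next whole number: n = 184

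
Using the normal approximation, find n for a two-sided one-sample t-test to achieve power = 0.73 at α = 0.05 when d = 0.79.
n = 11

Sample size formula (one-sample t-test, normal approximation):
n = ((z_{α/2} + z_β) / d)²

z_{α/2} = 1.960 (for α = 0.05, two-sided)
z_β = 0.613 (for power = 0.73)
d = 0.79

n = ((1.960 + 0.613) / 0.79)²
n = (3.257)²
n ≈ 10.61
Round up to the next whole number: n = 11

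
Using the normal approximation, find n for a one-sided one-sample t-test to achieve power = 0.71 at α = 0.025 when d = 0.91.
n = 8

Sample size formula (one-sample t-test, normal approximation):
n = ((z_α + z_β) / d)²

z_α = 1.960 (for α = 0.025, one-sided)
z_β = 0.553 (for power = 0.71)
d = 0.91

n = ((1.960 + 0.553) / 0.91)²
n = (2.762)²
n ≈ 7.63
Round up to the next whole number: n = 8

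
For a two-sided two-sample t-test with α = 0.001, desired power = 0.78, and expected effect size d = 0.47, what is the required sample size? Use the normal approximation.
n = 150 per group

Sample size formula (two-sample t-test, normal approximation):
n = 2 · ((z_{α/2} + z_β) / d)²

z_{α/2} = 3.291 (for α = 0.001, two-sided)
z_β = 0.772 (for power = 0.78)
d = 0.47

n = 2 · ((3.291 + 0.772) / 0.47)²
n = 2 · (8.645)²
n ≈ 149.47
Round up to the next whole number: n = 150 per group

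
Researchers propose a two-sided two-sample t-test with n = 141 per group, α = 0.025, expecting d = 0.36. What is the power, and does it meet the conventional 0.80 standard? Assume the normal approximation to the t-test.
Power ≈ 0.78; the study is underpowered (power < 0.80)

Power calculation (two-sample t-test, normal approximation):
z_β = d · √(n/2) - z_{α/2}
z_β = 0.36 · √(141/2) - 2.241
z_β = 0.36 · 8.396 - 2.241
z_β = 0.781

Power = Φ(z_β) = Φ(0.781) ≈ 0.783

Effect size d = 0.36 is small by Cohen's convention (0.2/0.5/0.8).

Threshold: power ≥ 0.80 is conventionally adequate.
Power ≈ 0.78 → the study is underpowered (power < 0.80).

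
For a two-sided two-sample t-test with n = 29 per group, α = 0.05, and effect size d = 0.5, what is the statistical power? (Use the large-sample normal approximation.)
Power ≈ 0.48

Power calculation (two-sample t-test, normal approximation):
z_β = d · √(n/2) - z_{α/2}
z_β = 0.5 · √(29/2) - 1.960
z_β = 0.5 · 3.808 - 1.960
z_β = -0.056

Power = Φ(z_β) = Φ(-0.056) ≈ 0.478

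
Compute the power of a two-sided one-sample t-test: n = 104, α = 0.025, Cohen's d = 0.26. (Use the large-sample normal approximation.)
Power ≈ 0.66

Power calculation (one-sample t-test, normal approximation):
z_β = d · √n - z_{α/2}
z_β = 0.26 · √104 - 2.241
z_β = 0.26 · 10.198 - 2.241
z_β = 0.410

Power = Φ(z_β) = Φ(0.410) ≈ 0.659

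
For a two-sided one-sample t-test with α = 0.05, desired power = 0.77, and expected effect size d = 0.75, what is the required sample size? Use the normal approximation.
n = 13

Sample size formula (one-sample t-test, normal approximation):
n = ((z_{α/2} + z_β) / d)²

z_{α/2} = 1.960 (for α = 0.05, two-sided)
z_β = 0.739 (for power = 0.77)
d = 0.75

n = ((1.960 + 0.739) / 0.75)²
n = (3.599)²
n ≈ 12.95
Round up to the next whole number: n = 13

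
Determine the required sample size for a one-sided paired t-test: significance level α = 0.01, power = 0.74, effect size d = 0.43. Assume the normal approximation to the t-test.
n = 48 pairs

Sample size formula (paired t-test, normal approximation):
n = ((z_α + z_β) / d)²

z_α = 2.326 (for α = 0.01, one-sided)
z_β = 0.643 (for power = 0.74)
d = 0.43

n = ((2.326 + 0.643) / 0.43)²
n = (6.905)²
n ≈ 47.68
Round up to the next whole number: n = 48 pairs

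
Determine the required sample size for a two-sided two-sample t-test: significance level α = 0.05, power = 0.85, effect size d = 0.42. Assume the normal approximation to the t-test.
n = 102 per group

Sample size formula (two-sample t-test, normal approximation):
n = 2 · ((z_{α/2} + z_β) / d)²

z_{α/2} = 1.960 (for α = 0.05, two-sided)
z_β = 1.036 (for power = 0.85)
d = 0.42

n = 2 · ((1.960 + 1.036) / 0.42)²
n = 2 · (7.133)²
n ≈ 101.76
Round up to the next whole number: n = 102 per group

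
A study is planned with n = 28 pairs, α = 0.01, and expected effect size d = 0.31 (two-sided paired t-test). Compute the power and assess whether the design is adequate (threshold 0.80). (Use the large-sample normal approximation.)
Power ≈ 0.17; the study is underpowered (power < 0.80)

Power calculation (paired t-test, normal approximation):
z_β = d · √n - z_{α/2}
z_β = 0.31 · √28 - 2.576
z_β = 0.31 · 5.292 - 2.576
z_β = -0.935

Power = Φ(z_β) = Φ(-0.935) ≈ 0.175

Effect size d = 0.31 is small by Cohen's convention (0.2/0.5/0.8).

Threshold: power ≥ 0.80 is conventionally adequate.
Power ≈ 0.17 → the study is underpowered (power < 0.80).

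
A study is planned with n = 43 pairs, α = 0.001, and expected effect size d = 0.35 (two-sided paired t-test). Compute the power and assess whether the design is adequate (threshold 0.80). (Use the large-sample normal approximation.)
Power ≈ 0.16; the study is underpowered (power < 0.80)

Power calculation (paired t-test, normal approximation):
z_β = d · √n - z_{α/2}
z_β = 0.35 · √43 - 3.291
z_β = 0.35 · 6.557 - 3.291
z_β = -0.995

Power = Φ(z_β) = Φ(-0.995) ≈ 0.160

Effect size d = 0.35 is small by Cohen's convention (0.2/0.5/0.8).

Threshold: power ≥ 0.80 is conventionally adequate.
Power ≈ 0.16 → the study is underpowered (power < 0.80).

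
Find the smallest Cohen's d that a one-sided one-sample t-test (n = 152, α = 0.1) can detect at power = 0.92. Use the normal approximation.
d ≈ 0.22

Minimum detectable effect (one-sample t-test, normal approximation):
d = (z_α + z_β) / √n
d = (1.282 + 1.405) / √152
d = 2.687 / 12.329
d ≈ 0.22

By Cohen's convention (0.2 small / 0.5 medium / 0.8 large): small effect.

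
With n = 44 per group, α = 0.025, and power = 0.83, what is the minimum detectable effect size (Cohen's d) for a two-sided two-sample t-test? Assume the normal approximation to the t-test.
d ≈ 0.68

Minimum detectable effect (two-sample t-test, normal approximation):
d = (z_{α/2} + z_β) / √(n/2)
d = (2.241 + 0.954) / √(44/2)
d = 3.196 / 4.690
d ≈ 0.68

By Cohen's convention (0.2 small / 0.5 medium / 0.8 large): medium effect.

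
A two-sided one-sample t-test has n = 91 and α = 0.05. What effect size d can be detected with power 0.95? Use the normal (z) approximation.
d ≈ 0.38

Minimum detectable effect (one-sample t-test, normal approximation):
d = (z_{α/2} + z_β) / √n
d = (1.960 + 1.645) / √91
d = 3.605 / 9.539
d ≈ 0.38

By Cohen's convention (0.2 small / 0.5 medium / 0.8 large): small effect.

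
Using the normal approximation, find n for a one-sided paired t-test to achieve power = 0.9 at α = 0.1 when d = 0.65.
n = 16 pairs

Sample size formula (paired t-test, normal approximation):
n = ((z_α + z_β) / d)²

z_α = 1.282 (for α = 0.1, one-sided)
z_β = 1.282 (for power = 0.9)
d = 0.65

n = ((1.282 + 1.282) / 0.65)²
n = (3.945)²
n ≈ 15.56
Round up to the next whole number: n = 16 pairs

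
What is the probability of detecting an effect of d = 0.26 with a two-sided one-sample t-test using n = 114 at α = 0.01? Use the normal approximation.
Power ≈ 0.58

Power calculation (one-sample t-test, normal approximation):
z_β = d · √n - z_{α/2}
z_β = 0.26 · √114 - 2.576
z_β = 0.26 · 10.677 - 2.576
z_β = 0.200

Power = Φ(z_β) = Φ(0.200) ≈ 0.579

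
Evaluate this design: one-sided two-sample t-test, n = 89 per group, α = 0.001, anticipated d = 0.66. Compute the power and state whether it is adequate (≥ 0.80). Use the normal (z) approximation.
Power ≈ 0.91; the study is adequately powered (power ≥ 0.80)

Power calculation (two-sample t-test, normal approximation):
z_β = d · √(n/2) - z_α
z_β = 0.66 · √(89/2) - 3.090
z_β = 0.66 · 6.671 - 3.090
z_β = 1.313

Power = Φ(z_β) = Φ(1.313) ≈ 0.905

Effect size d = 0.66 is medium by Cohen's convention (0.2/0.5/0.8).

Threshold: power ≥ 0.80 is conventionally adequate.
Power ≈ 0.91 → the study is adequately powered (power ≥ 0.80).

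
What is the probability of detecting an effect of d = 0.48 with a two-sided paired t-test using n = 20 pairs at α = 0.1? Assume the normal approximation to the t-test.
Power ≈ 0.69

Power calculation (paired t-test, normal approximation):
z_β = d · √n - z_{α/2}
z_β = 0.48 · √20 - 1.645
z_β = 0.48 · 4.472 - 1.645
z_β = 0.502

Power = Φ(z_β) = Φ(0.502) ≈ 0.692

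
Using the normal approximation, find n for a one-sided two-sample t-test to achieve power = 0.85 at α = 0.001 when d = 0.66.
n = 79 per group

Sample size formula (two-sample t-test, normal approximation):
n = 2 · ((z_α + z_β) / d)²

z_α = 3.090 (for α = 0.001, one-sided)
z_β = 1.036 (for power = 0.85)
d = 0.66

n = 2 · ((3.090 + 1.036) / 0.66)²
n = 2 · (6.252)²
n ≈ 78.18
Round up to the next whole number: n = 79 per group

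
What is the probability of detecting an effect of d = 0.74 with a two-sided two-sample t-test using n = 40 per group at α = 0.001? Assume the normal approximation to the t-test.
Power ≈ 0.51

Power calculation (two-sample t-test, normal approximation):
z_β = d · √(n/2) - z_{α/2}
z_β = 0.74 · √(40/2) - 3.291
z_β = 0.74 · 4.472 - 3.291
z_β = 0.019

Power = Φ(z_β) = Φ(0.019) ≈ 0.508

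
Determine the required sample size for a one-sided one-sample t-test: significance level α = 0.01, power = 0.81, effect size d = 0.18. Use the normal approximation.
n = 317

Sample size formula (one-sample t-test, normal approximation):
n = ((z_α + z_β) / d)²

z_α = 2.326 (for α = 0.01, one-sided)
z_β = 0.878 (for power = 0.81)
d = 0.18

n = ((2.326 + 0.878) / 0.18)²
n = (17.800)²
n ≈ 316.84
Round up to the next whole number: n = 317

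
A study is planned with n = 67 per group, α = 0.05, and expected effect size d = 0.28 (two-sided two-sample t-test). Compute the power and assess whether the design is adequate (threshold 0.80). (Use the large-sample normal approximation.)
Power ≈ 0.37; the study is underpowered (power < 0.80)

Power calculation (two-sample t-test, normal approximation):
z_β = d · √(n/2) - z_{α/2}
z_β = 0.28 · √(67/2) - 1.960
z_β = 0.28 · 5.788 - 1.960
z_β = -0.339

Power = Φ(z_β) = Φ(-0.339) ≈ 0.367

Effect size d = 0.28 is small by Cohen's convention (0.2/0.5/0.8).

Threshold: power ≥ 0.80 is conventionally adequate.
Power ≈ 0.37 → the study is underpowered (power < 0.80).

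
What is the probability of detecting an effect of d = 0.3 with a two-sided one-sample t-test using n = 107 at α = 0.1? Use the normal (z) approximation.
Power ≈ 0.93

Power calculation (one-sample t-test, normal approximation):
z_β = d · √n - z_{α/2}
z_β = 0.3 · √107 - 1.645
z_β = 0.3 · 10.344 - 1.645
z_β = 1.458

Power = Φ(z_β) = Φ(1.458) ≈ 0.928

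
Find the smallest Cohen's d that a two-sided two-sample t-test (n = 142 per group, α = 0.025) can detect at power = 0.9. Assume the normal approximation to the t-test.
d ≈ 0.42

Minimum detectable effect (two-sample t-test, normal approximation):
d = (z_{α/2} + z_β) / √(n/2)
d = (2.241 + 1.282) / √(142/2)
d = 3.523 / 8.426
d ≈ 0.42

By Cohen's convention (0.2 small / 0.5 medium / 0.8 large): small effect.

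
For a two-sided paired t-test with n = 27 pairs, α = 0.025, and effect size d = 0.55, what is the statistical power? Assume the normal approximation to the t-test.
Power ≈ 0.73

Power calculation (paired t-test, normal approximation):
z_β = d · √n - z_{α/2}
z_β = 0.55 · √27 - 2.241
z_β = 0.55 · 5.196 - 2.241
z_β = 0.616

Power = Φ(z_β) = Φ(0.616) ≈ 0.731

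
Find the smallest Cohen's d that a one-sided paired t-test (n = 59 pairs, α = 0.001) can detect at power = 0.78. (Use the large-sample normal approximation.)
d ≈ 0.50

Minimum detectable effect (paired t-test, normal approximation):
d = (z_α + z_β) / √n
d = (3.090 + 0.772) / √59
d = 3.862 / 7.681
d ≈ 0.50

By Cohen's convention (0.2 small / 0.5 medium / 0.8 large): medium effect.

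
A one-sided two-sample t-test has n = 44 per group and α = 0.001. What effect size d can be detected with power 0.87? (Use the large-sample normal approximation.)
d ≈ 0.90

Minimum detectable effect (two-sample t-test, normal approximation):
d = (z_α + z_β) / √(n/2)
d = (3.090 + 1.126) / √(44/2)
d = 4.217 / 4.690
d ≈ 0.90

By Cohen's convention (0.2 small / 0.5 medium / 0.8 large): large effect.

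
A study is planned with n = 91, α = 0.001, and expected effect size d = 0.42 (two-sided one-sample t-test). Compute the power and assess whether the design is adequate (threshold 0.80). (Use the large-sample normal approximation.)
Power ≈ 0.76; the study is underpowered (power < 0.80)

Power calculation (one-sample t-test, normal approximation):
z_β = d · √n - z_{α/2}
z_β = 0.42 · √91 - 3.291
z_β = 0.42 · 9.539 - 3.291
z_β = 0.716

Power = Φ(z_β) = Φ(0.716) ≈ 0.763

Effect size d = 0.42 is small by Cohen's convention (0.2/0.5/0.8).

Threshold: power ≥ 0.80 is conventionally adequate.
Power ≈ 0.76 → the study is underpowered (power < 0.80).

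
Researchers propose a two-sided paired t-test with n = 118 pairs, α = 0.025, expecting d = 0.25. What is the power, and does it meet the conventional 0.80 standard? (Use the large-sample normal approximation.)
Power ≈ 0.68; the study is underpowered (power < 0.80)

Power calculation (paired t-test, normal approximation):
z_β = d · √n - z_{α/2}
z_β = 0.25 · √118 - 2.241
z_β = 0.25 · 10.863 - 2.241
z_β = 0.474

Power = Φ(z_β) = Φ(0.474) ≈ 0.682

Effect size d = 0.25 is small by Cohen's convention (0.2/0.5/0.8).

Threshold: power ≥ 0.80 is conventionally adequate.
Power ≈ 0.68 → the study is underpowered (power < 0.80).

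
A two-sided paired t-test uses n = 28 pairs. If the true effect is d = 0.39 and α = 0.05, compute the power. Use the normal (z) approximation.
Power ≈ 0.54

Power calculation (paired t-test, normal approximation):
z_β = d · √n - z_{α/2}
z_β = 0.39 · √28 - 1.960
z_β = 0.39 · 5.292 - 1.960
z_β = 0.104

Power = Φ(z_β) = Φ(0.104) ≈ 0.541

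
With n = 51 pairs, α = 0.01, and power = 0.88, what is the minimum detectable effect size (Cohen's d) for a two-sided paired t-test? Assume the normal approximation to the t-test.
d ≈ 0.53

Minimum detectable effect (paired t-test, normal approximation):
d = (z_{α/2} + z_β) / √n
d = (2.576 + 1.175) / √51
d = 3.751 / 7.141
d ≈ 0.53

By Cohen's convention (0.2 small / 0.5 medium / 0.8 large): medium effect.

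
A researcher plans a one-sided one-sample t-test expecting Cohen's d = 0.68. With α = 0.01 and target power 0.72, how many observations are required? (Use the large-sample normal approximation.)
n = 19

Sample size formula (one-sample t-test, normal approximation):
n = ((z_α + z_β) / d)²

z_α = 2.326 (for α = 0.01, one-sided)
z_β = 0.583 (for power = 0.72)
d = 0.68

n = ((2.326 + 0.583) / 0.68)²
n = (4.278)²
n ≈ 18.30
Round up to the next whole number: n = 19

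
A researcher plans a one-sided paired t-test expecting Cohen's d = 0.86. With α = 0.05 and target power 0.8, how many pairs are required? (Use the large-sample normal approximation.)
n = 9 pairs

Sample size formula (paired t-test, normal approximation):
n = ((z_α + z_β) / d)²

z_α = 1.645 (for α = 0.05, one-sided)
z_β = 0.842 (for power = 0.8)
d = 0.86

n = ((1.645 + 0.842) / 0.86)²
n = (2.892)²
n ≈ 8.36
Round up to the next whole number: n = 9 pairs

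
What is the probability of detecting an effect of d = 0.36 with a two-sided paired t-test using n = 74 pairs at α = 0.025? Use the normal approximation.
Power ≈ 0.80

Power calculation (paired t-test, normal approximation):
z_β = d · √n - z_{α/2}
z_β = 0.36 · √74 - 2.241
z_β = 0.36 · 8.602 - 2.241
z_β = 0.855

Power = Φ(z_β) = Φ(0.855) ≈ 0.804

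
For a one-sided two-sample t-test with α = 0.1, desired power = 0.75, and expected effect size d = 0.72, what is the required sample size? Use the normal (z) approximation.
n = 15 per group

Sample size formula (two-sample t-test, normal approximation):
n = 2 · ((z_α + z_β) / d)²

z_α = 1.282 (for α = 0.1, one-sided)
z_β = 0.674 (for power = 0.75)
d = 0.72

n = 2 · ((1.282 + 0.674) / 0.72)²
n = 2 · (2.717)²
n ≈ 14.76
Round up to the next whole number: n = 15 per group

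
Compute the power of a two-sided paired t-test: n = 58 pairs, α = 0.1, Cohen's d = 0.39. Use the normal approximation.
Power ≈ 0.91

Power calculation (paired t-test, normal approximation):
z_β = d · √n - z_{α/2}
z_β = 0.39 · √58 - 1.645
z_β = 0.39 · 7.616 - 1.645
z_β = 1.325

Power = Φ(z_β) = Φ(1.325) ≈ 0.907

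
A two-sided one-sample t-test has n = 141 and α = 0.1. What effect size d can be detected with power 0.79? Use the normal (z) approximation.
d ≈ 0.21

Minimum detectable effect (one-sample t-test, normal approximation):
d = (z_{α/2} + z_β) / √n
d = (1.645 + 0.806) / √141
d = 2.451 / 11.874
d ≈ 0.21

By Cohen's convention (0.2 small / 0.5 medium / 0.8 large): small effect.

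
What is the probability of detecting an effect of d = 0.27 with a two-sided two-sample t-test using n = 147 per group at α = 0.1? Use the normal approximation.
Power ≈ 0.75

Power calculation (two-sample t-test, normal approximation):
z_β = d · √(n/2) - z_{α/2}
z_β = 0.27 · √(147/2) - 1.645
z_β = 0.27 · 8.573 - 1.645
z_β = 0.670

Power = Φ(z_β) = Φ(0.670) ≈ 0.749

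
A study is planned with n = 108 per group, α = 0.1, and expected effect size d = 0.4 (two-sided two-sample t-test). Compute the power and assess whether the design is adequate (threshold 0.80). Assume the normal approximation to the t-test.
Power ≈ 0.90; the study is adequately powered (power ≥ 0.80)

Power calculation (two-sample t-test, normal approximation):
z_β = d · √(n/2) - z_{α/2}
z_β = 0.4 · √(108/2) - 1.645
z_β = 0.4 · 7.348 - 1.645
z_β = 1.295

Power = Φ(z_β) = Φ(1.295) ≈ 0.902

Effect size d = 0.4 is small by Cohen's convention (0.2/0.5/0.8).

Threshold: power ≥ 0.80 is conventionally adequate.
Power ≈ 0.90 → the study is adequately powered (power ≥ 0.80).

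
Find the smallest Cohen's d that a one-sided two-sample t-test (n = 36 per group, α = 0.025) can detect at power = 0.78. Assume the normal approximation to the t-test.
d ≈ 0.64

Minimum detectable effect (two-sample t-test, normal approximation):
d = (z_α + z_β) / √(n/2)
d = (1.960 + 0.772) / √(36/2)
d = 2.732 / 4.243
d ≈ 0.64

By Cohen's convention (0.2 small / 0.5 medium / 0.8 large): medium effect.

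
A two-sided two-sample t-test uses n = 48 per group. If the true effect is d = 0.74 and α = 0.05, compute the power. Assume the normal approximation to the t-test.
Power ≈ 0.95

Power calculation (two-sample t-test, normal approximation):
z_β = d · √(n/2) - z_{α/2}
z_β = 0.74 · √(48/2) - 1.960
z_β = 0.74 · 4.899 - 1.960
z_β = 1.665

Power = Φ(z_β) = Φ(1.665) ≈ 0.952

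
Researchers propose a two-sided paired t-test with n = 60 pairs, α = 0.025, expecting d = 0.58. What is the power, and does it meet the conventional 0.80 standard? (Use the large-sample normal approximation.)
Power ≈ 0.99; the study is adequately powered (power ≥ 0.80)

Power calculation (paired t-test, normal approximation):
z_β = d · √n - z_{α/2}
z_β = 0.58 · √60 - 2.241
z_β = 0.58 · 7.746 - 2.241
z_β = 2.251

Power = Φ(z_β) = Φ(2.251) ≈ 0.988

Effect size d = 0.58 is medium by Cohen's convention (0.2/0.5/0.8).

Threshold: power ≥ 0.80 is conventionally adequate.
Power ≈ 0.99 → the study is adequately powered (power ≥ 0.80).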